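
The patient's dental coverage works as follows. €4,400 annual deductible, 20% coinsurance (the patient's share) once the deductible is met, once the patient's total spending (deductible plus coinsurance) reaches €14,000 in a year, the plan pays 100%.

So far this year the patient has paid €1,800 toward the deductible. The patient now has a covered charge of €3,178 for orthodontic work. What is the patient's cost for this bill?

Remaining deductible: €4,400 − €1,800 = €2,600.
After the €2,600 deductible portion, €3,178 − €2,600 = €578 is subject to coinsurance.
Coinsurance: €578 × 20% = €115.60.
Patient responsibility before any cap: €2,600 + €115.60 = €2,715.60.
Cumulative spending €1,800 + €2,715.60 = €4,515.60 stays under the €14,000 maximum.

€2,715.60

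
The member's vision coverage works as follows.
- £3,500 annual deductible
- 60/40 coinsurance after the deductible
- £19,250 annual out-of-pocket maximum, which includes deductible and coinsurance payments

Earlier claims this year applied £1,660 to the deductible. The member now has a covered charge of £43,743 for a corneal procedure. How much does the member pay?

Deductible still to meet: £3,500 − £1,660 = £1,840.
After the £1,840 deductible portion, £43,743 − £1,840 = £41,903 is subject to coinsurance.
40% of £41,903 = £16,761.20 falls to the member.
That puts the member's cost at £1,840 + £16,761.20 = £18,601.20 before any cap.
Year-to-date out-of-pocket would reach £1,660 + £18,601.20 = £20,261.20, above the £19,250 maximum, so the member pays only £19,250 − £1,660 = £17,590.

£17,590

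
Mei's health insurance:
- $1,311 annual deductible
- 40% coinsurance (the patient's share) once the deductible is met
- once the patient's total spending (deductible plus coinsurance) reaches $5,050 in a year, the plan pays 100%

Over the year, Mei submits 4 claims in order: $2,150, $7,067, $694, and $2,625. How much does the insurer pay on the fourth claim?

$2,326

#1 ($2,150): deductible takes $1,311, $839 remains; patient's 40% is $335.60. Patient pays $1,646.60; OOP now $1,646.60. Plan pays $2,150 − $1,646.60 = $503.40.
#2 ($7,067): 40% coinsurance on $7,067 = $2,826.80. Cost to patient: $2,826.80. OOP to date $4,473.40. Plan pays $7,067 − $2,826.80 = $4,240.20.
#3 ($694): deductible already satisfied, so patient's share is 40% × $694 = $277.60. Cost to patient: $277.60. OOP to date $4,751. Plan pays $694 − $277.60 = $416.40.
#4 ($2,625): deductible met; 40% of $2,625 = $1,050. OOP would hit $5,801 > $5,050, so the cap limits the patient to $5,050 − $4,751 = $299. Insurer: $2,625 − $299 = $2,326.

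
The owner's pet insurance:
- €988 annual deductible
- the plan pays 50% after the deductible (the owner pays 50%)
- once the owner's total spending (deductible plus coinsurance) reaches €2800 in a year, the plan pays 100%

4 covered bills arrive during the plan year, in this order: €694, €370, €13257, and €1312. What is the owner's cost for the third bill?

€1774

Bill 1, €694: entire amount goes to the deductible. Owner owes €694 (running OOP €694).
Bill 2, €370: €294 finishes the deductible; €76 goes to coinsurance; 50% of €76 = €38. Cost to owner: €332. OOP to date €1026.
Bill 3, €13257: deductible already satisfied, so owner's share is 50% × €13257 = €6628.50. That would push OOP to €7654.50, over the €2800 cap, so owner pays €2800 − €1026 = €1774.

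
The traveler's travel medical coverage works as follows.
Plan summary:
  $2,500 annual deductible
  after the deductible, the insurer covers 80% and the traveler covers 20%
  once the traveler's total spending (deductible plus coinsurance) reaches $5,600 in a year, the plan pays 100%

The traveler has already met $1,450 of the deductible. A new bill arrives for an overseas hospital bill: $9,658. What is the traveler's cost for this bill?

$1,450 of the $2,500 deductible is already met, leaving $1,050.
The remaining $8,608 (= $9,658 − $1,050) moves to coinsurance.
20% of $8,608 = $1,721.60 falls to the traveler.
Traveler responsibility before any cap: $1,050 + $1,721.60 = $2,771.60.
Year-to-date out-of-pocket becomes $1,450 + $2,771.60 = $4,221.60, still under the $5,600 maximum, so no cap applies.

$2,771.60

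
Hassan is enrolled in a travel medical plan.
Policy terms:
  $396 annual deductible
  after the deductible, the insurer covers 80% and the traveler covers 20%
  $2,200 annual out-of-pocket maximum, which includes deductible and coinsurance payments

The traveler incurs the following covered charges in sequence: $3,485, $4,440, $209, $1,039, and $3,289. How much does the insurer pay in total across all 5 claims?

$10,262

Claim 1 ($3,485): deductible takes $396, $3,089 remains; traveler's 20% is $617.80. Traveler pays $1,013.80; OOP now $1,013.80. Insurer: $3,485 − $1,013.80 = $2,471.20.
Claim 2 ($4,440): deductible met; 20% of $4,440 = $888. Traveler owes $888 (running OOP $1,901.80). Plan pays $4,440 − $888 = $3,552.
Claim 3 ($209): deductible already satisfied, so traveler's share is 20% × $209 = $41.80. Traveler pays $41.80; OOP now $1,943.60. Plan pays $209 − $41.80 = $167.20.
Claim 4 ($1,039): deductible met; 20% of $1,039 = $207.80. Traveler pays $207.80; OOP now $2,151.40. Insurer: $1,039 − $207.80 = $831.20.
Claim 5 ($3,289): deductible already satisfied, so traveler's share is 20% × $3,289 = $657.80. OOP would hit $2,809.20 > $2,200, so the cap limits the traveler to $2,200 − $2,151.40 = $48.60. Insurer: $3,289 − $48.60 = $3,240.40.
Insurer total: $2,471.20 + $3,552 + $167.20 + $831.20 + $3,240.40 = $10,262.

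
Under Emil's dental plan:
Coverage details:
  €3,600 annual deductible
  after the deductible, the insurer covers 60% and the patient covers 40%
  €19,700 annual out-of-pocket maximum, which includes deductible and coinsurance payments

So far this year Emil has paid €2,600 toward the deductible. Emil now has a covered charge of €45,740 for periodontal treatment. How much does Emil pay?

€2,600 of the €3,600 deductible is already met, leaving €1,000.
That leaves €45,740 − €1,000 = €44,740 for coinsurance.
Patient's 40% share of €44,740 is €17,896.
Patient responsibility before any cap: €1,000 + €17,896 = €18,896.
Year-to-date out-of-pocket would reach €2,600 + €18,896 = €21,496, above the €19,700 maximum, so the patient pays only €19,700 − €2,600 = €17,100.

€17,100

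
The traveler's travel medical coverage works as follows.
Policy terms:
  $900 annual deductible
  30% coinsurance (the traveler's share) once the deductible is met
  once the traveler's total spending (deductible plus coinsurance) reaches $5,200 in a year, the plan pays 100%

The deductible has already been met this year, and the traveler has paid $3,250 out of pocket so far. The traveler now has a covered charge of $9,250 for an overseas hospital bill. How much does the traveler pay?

$1,950

With the deductible met, the entire $9,250 is subject to coinsurance.
Coinsurance: $9,250 × 30% = $2,775.
That would bring total out-of-pocket to $6,025, past the $5,200 cap. The traveler is capped at $5,200 − $3,250 = $1,950 on this claim.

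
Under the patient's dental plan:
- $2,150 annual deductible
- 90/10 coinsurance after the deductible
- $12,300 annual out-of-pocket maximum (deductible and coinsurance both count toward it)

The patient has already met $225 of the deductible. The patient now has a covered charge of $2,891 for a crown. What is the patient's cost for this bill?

Remaining deductible: $2,150 − $225 = $1,925.
The remaining $966 (= $2,891 − $1,925) moves to coinsurance.
Coinsurance: $966 × 10% = $96.60.
Patient responsibility before any cap: $1,925 + $96.60 = $2,021.60.
Year-to-date out-of-pocket becomes $225 + $2,021.60 = $2,246.60, still under the $12,300 maximum, so no cap applies.

$2,021.60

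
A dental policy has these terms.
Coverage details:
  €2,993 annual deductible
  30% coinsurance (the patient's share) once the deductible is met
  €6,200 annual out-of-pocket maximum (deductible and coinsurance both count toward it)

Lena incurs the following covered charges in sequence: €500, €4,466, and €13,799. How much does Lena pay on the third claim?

Bill 1, €500: entire amount goes to the deductible. Patient owes €500 (running OOP €500).
Bill 2, €4,466: €2,493 finishes the deductible; €1,973 goes to coinsurance; coinsurance €1,973 × 30% = €591.90. Patient pays €3,084.90; OOP now €3,584.90.
Bill 3, €13,799: deductible already satisfied, so patient's share is 30% × €13,799 = €4,139.70. That would push OOP to €7,724.60, over the €6,200 cap, so patient pays €6,200 − €3,584.90 = €2,615.10.

€2,615.10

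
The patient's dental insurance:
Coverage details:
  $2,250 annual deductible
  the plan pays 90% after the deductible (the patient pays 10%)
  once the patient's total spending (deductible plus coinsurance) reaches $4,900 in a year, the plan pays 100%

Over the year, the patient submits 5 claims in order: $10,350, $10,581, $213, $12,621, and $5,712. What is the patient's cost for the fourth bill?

$760.60

Claim 1 — $10,350: $2,250 finishes the deductible; $8,100 goes to coinsurance; patient's 10% is $810. Patient pays $3,060; OOP now $3,060.
Claim 2 — $10,581: 10% coinsurance on $10,581 = $1,058.10. Cost to patient: $1,058.10. OOP to date $4,118.10.
Claim 3 — $213: deductible already satisfied, so patient's share is 10% × $213 = $21.30. Patient pays $21.30; OOP now $4,139.40.
Claim 4 — $12,621: deductible already satisfied, so patient's share is 10% × $12,621 = $1,262.10. That would push OOP to $5,401.50, over the $4,900 cap, so patient pays $4,900 − $4,139.40 = $760.60.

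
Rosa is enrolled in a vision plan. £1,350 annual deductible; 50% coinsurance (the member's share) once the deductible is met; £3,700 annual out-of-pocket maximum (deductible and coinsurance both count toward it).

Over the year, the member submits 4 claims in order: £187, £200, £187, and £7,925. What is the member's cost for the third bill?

Claim 1 (£187): entire amount goes to the deductible. Member owes £187 (running OOP £187).
Claim 2 (£200): entire amount goes to the deductible. Cost to member: £200. OOP to date £387.
Claim 3 (£187): all of it applies to the deductible. Member owes £187 (running OOP £574).

£187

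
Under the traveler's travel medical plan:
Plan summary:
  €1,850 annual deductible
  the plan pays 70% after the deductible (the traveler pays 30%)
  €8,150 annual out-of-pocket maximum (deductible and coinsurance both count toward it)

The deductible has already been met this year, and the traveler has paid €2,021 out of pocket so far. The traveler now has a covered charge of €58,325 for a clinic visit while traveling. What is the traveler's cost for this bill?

With the deductible met, the entire €58,325 is subject to coinsurance.
30% of €58,325 = €17,497.50 falls to the traveler.
Adding €17,497.50 to the €2,021 already spent would give €19,518.50, which exceeds the €8,150 cap; the traveler pays just €8,150 − €2,021 = €6,129.

€6,129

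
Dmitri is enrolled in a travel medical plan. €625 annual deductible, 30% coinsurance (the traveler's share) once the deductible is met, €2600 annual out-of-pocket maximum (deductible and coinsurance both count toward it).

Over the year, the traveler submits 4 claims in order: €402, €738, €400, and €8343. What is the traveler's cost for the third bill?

€120

Bill 1, €402: fully absorbed by the deductible. Traveler owes €402 (running OOP €402).
Bill 2, €738: deductible takes €223, €515 remains; coinsurance €515 × 30% = €154.50. Traveler pays €377.50; OOP now €779.50.
Bill 3, €400: 30% coinsurance on €400 = €120. Traveler pays €120; OOP now €899.50.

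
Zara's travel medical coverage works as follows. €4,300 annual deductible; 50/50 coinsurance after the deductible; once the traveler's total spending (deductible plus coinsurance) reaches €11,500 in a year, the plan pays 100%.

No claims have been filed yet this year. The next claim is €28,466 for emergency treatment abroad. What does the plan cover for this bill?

€16,966

The full €4,300 deductible is still open; €4,300 of this bill applies to it.
That leaves €28,466 − €4,300 = €24,166 for coinsurance.
Coinsurance: €24,166 × 50% = €12,083.
That puts the traveler's cost at €4,300 + €12,083 = €16,383 before any cap.
Adding €16,383 to the €0 already spent would give €16,383, which exceeds the €11,500 cap; the traveler pays just €11,500 − €0 = €11,500.
The plan picks up €28,466 − €11,500 = €16,966.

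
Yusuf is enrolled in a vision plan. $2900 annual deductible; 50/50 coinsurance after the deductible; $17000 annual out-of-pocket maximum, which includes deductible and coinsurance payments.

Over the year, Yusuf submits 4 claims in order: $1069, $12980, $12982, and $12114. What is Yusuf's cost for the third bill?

#1 ($1069): entire amount goes to the deductible. Cost to member: $1069. OOP to date $1069.
#2 ($12980): deductible takes $1831, $11149 remains; member's 50% is $5574.50. Member pays $7405.50; OOP now $8474.50.
#3 ($12982): 50% coinsurance on $12982 = $6491. Member owes $6491 (running OOP $14965.50).

$6491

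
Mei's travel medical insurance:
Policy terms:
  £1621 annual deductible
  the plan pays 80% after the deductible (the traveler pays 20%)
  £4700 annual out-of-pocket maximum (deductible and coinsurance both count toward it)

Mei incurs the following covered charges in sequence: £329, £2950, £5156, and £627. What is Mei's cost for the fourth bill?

Bill 1, £329: fully absorbed by the deductible. Cost to traveler: £329. OOP to date £329.
Bill 2, £2950: £1292 to deductible, leaving £1658; coinsurance £1658 × 20% = £331.60. Cost to traveler: £1623.60. OOP to date £1952.60.
Bill 3, £5156: deductible met; 20% of £5156 = £1031.20. Cost to traveler: £1031.20. OOP to date £2983.80.
Bill 4, £627: deductible already satisfied, so traveler's share is 20% × £627 = £125.40. Traveler owes £125.40 (running OOP £3109.20).

£125.40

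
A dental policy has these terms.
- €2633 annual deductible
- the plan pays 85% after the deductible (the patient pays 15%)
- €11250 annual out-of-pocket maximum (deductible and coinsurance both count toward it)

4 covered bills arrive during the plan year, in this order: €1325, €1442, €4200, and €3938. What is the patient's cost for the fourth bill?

Claim 1 (€1325): fully absorbed by the deductible. Patient pays €1325; OOP now €1325.
Claim 2 (€1442): deductible takes €1308, €134 remains; 15% of €134 = €20.10. Cost to patient: €1328.10. OOP to date €2653.10.
Claim 3 (€4200): 15% coinsurance on €4200 = €630. Patient owes €630 (running OOP €3283.10).
Claim 4 (€3938): 15% coinsurance on €3938 = €590.70. Cost to patient: €590.70. OOP to date €3873.80.

€590.70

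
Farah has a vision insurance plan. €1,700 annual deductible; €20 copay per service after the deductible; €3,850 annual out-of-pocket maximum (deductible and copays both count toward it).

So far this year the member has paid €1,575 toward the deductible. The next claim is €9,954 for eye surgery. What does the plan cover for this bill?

€9,809

€1,575 of the €1,700 deductible is already met, leaving €125.
The remaining €9,829 (= €9,954 − €125) moves to the copay.
Copay on this service: €20.
That puts the member's cost at €125 + €20 = €145 before any cap.
Total out-of-pocket so far would be €1,575 + €145 = €1,720, below the €3,850 cap — no reduction.
The insurer covers the remainder: €9,954 − €145 = €9,809.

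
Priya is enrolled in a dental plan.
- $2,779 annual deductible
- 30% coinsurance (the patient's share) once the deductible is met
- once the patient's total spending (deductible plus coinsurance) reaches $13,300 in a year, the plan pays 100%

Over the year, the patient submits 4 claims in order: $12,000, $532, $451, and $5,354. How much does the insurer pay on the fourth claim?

$3,747.80

Claim 1 ($12,000): $2,779 finishes the deductible; $9,221 goes to coinsurance; patient's 30% is $2,766.30. Patient pays $5,545.30; OOP now $5,545.30. Insurer: $12,000 − $5,545.30 = $6,454.70.
Claim 2 ($532): deductible already satisfied, so patient's share is 30% × $532 = $159.60. Patient pays $159.60; OOP now $5,704.90. Plan pays $532 − $159.60 = $372.40.
Claim 3 ($451): 30% coinsurance on $451 = $135.30. Patient pays $135.30; OOP now $5,840.20. Insurer: $451 − $135.30 = $315.70.
Claim 4 ($5,354): deductible met; 30% of $5,354 = $1,606.20. Cost to patient: $1,606.20. OOP to date $7,446.40. Plan pays $5,354 − $1,606.20 = $3,747.80.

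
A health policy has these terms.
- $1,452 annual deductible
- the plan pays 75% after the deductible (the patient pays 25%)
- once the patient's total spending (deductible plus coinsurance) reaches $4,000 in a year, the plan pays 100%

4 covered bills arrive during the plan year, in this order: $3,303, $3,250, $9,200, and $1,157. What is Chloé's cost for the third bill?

Claim 1 — $3,303: deductible takes $1,452, $1,851 remains; coinsurance $1,851 × 25% = $462.75. Patient pays $1,914.75; OOP now $1,914.75.
Claim 2 — $3,250: deductible met; 25% of $3,250 = $812.50. Patient pays $812.50; OOP now $2,727.25.
Claim 3 — $9,200: deductible met; 25% of $9,200 = $2,300. Adding that to $2,727.25 gives $5,027.25, past the $4,000 cap; patient pays only $4,000 − $2,727.25 = $1,272.75.

$1,272.75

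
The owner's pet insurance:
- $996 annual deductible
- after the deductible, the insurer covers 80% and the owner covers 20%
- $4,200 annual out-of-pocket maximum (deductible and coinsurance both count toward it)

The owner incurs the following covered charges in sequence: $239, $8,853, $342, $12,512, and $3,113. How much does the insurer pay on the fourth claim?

Bill 1, $239: fully absorbed by the deductible. Owner pays $239; OOP now $239. Insurer: $239 − $239 = $0.
Bill 2, $8,853: $757 finishes the deductible; $8,096 goes to coinsurance; coinsurance $8,096 × 20% = $1,619.20. Owner owes $2,376.20 (running OOP $2,615.20). Plan pays $8,853 − $2,376.20 = $6,476.80.
Bill 3, $342: 20% coinsurance on $342 = $68.40. Cost to owner: $68.40. OOP to date $2,683.60. Insurer: $342 − $68.40 = $273.60.
Bill 4, $12,512: deductible already satisfied, so owner's share is 20% × $12,512 = $2,502.40. That would push OOP to $5,186, over the $4,200 cap, so owner pays $4,200 − $2,683.60 = $1,516.40. Plan pays $12,512 − $1,516.40 = $10,995.60.

$10,995.60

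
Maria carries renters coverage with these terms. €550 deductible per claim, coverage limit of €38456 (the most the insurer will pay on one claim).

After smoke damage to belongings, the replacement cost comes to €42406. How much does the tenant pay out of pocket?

€3950

Subtract the deductible: €42406 − €550 = €41856.
The €38456 per-incident cap binds; insurer pays €38456.
The tenant bears the rest of the original loss: €42406 − €38456 = €3950.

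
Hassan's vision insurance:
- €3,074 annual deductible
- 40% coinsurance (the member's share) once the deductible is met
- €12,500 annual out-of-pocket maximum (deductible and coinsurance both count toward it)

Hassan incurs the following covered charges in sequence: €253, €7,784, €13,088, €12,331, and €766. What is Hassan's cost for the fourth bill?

€2,205.60

Bill 1, €253: fully absorbed by the deductible. Member owes €253 (running OOP €253).
Bill 2, €7,784: deductible takes €2,821, €4,963 remains; member's 40% is €1,985.20. Member pays €4,806.20; OOP now €5,059.20.
Bill 3, €13,088: deductible met; 40% of €13,088 = €5,235.20. Member pays €5,235.20; OOP now €10,294.40.
Bill 4, €12,331: deductible met; 40% of €12,331 = €4,932.40. Adding that to €10,294.40 gives €15,226.80, past the €12,500 cap; member pays only €12,500 − €10,294.40 = €2,205.60.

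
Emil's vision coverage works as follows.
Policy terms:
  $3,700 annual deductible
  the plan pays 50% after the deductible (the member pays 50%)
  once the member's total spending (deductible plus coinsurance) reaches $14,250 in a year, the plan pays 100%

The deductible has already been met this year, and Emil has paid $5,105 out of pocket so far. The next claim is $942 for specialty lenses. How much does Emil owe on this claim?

$471

With the deductible met, the entire $942 is subject to coinsurance.
50% of $942 = $471 falls to the member.
Total out-of-pocket so far would be $5,105 + $471 = $5,576, below the $14,250 cap — no reduction.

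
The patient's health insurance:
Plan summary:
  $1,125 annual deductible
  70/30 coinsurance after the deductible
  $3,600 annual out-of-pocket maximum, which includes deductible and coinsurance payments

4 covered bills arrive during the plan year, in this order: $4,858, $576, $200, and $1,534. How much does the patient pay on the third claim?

Bill 1, $4,858: $1,125 to deductible, leaving $3,733; coinsurance $3,733 × 30% = $1,119.90. Cost to patient: $2,244.90. OOP to date $2,244.90.
Bill 2, $576: deductible already satisfied, so patient's share is 30% × $576 = $172.80. Cost to patient: $172.80. OOP to date $2,417.70.
Bill 3, $200: 30% coinsurance on $200 = $60. Cost to patient: $60. OOP to date $2,477.70.

$60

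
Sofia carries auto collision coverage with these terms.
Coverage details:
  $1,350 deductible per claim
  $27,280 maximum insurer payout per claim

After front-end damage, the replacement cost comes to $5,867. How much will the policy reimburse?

After the deductible, $5,867 − $1,350 = $4,517 remains.
$4,517 ≤ $27,280, so the limit doesn't bind; insurer pays $4,517.

$4,517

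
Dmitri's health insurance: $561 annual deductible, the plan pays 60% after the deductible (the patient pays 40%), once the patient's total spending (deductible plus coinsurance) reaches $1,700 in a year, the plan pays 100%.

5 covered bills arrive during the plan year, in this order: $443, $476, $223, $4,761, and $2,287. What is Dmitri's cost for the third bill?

$89.20

Claim 1 — $443: all of it applies to the deductible. Patient pays $443; OOP now $443.
Claim 2 — $476: $118 finishes the deductible; $358 goes to coinsurance; coinsurance $358 × 40% = $143.20. Patient pays $261.20; OOP now $704.20.
Claim 3 — $223: 40% coinsurance on $223 = $89.20. Patient owes $89.20 (running OOP $793.40).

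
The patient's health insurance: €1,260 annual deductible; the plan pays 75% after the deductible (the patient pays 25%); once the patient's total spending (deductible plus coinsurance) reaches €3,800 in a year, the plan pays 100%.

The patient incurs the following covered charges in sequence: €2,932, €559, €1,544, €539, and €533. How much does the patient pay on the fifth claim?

Bill 1, €2,932: €1,260 to deductible, leaving €1,672; patient's 25% is €418. Patient pays €1,678; OOP now €1,678.
Bill 2, €559: 25% coinsurance on €559 = €139.75. Cost to patient: €139.75. OOP to date €1,817.75.
Bill 3, €1,544: 25% coinsurance on €1,544 = €386. Cost to patient: €386. OOP to date €2,203.75.
Bill 4, €539: deductible already satisfied, so patient's share is 25% × €539 = €134.75. Patient owes €134.75 (running OOP €2,338.50).
Bill 5, €533: deductible met; 25% of €533 = €133.25. Cost to patient: €133.25. OOP to date €2,471.75.

€133.25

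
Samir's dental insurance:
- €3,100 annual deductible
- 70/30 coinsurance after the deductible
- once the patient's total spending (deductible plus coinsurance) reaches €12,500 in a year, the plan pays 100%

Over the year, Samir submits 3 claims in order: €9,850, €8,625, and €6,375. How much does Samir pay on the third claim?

Claim 1 (€9,850): deductible takes €3,100, €6,750 remains; coinsurance €6,750 × 30% = €2,025. Patient owes €5,125 (running OOP €5,125).
Claim 2 (€8,625): 30% coinsurance on €8,625 = €2,587.50. Cost to patient: €2,587.50. OOP to date €7,712.50.
Claim 3 (€6,375): deductible already satisfied, so patient's share is 30% × €6,375 = €1,912.50. Patient owes €1,912.50 (running OOP €9,625).

€1,912.50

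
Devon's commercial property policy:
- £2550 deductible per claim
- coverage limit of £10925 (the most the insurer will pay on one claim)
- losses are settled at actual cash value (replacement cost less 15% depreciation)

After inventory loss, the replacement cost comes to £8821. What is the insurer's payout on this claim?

£4947.85

At 15% depreciation, ACV = £8821 − £1323.15 = £7497.85.
After the deductible, £7497.85 − £2550 = £4947.85 remains.
That's under the £10925 cap, so the insurer reimburses the full £4947.85.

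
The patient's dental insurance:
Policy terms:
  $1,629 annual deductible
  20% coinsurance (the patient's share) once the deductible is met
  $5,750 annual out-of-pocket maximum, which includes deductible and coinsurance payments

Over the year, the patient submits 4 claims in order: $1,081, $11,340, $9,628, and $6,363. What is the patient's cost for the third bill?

$1,925.60

Claim 1 ($1,081): all of it applies to the deductible. Cost to patient: $1,081. OOP to date $1,081.
Claim 2 ($11,340): deductible takes $548, $10,792 remains; patient's 20% is $2,158.40. Cost to patient: $2,706.40. OOP to date $3,787.40.
Claim 3 ($9,628): deductible already satisfied, so patient's share is 20% × $9,628 = $1,925.60. Patient owes $1,925.60 (running OOP $5,713).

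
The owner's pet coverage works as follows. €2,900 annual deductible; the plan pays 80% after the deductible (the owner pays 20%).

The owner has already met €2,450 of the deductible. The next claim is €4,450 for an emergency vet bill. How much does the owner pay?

€2,450 of the €2,900 deductible is already met, leaving €450.
That leaves €4,450 − €450 = €4,000 for coinsurance.
20% of €4,000 = €800 falls to the owner.
That puts the owner's cost at €450 + €800 = €1,250.

€1,250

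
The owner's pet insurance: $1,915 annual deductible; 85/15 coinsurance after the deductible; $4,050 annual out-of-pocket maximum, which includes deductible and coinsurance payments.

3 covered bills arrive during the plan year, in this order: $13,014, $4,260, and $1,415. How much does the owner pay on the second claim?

$470.15

Claim 1 ($13,014): $1,915 to deductible, leaving $11,099; coinsurance $11,099 × 15% = $1,664.85. Cost to owner: $3,579.85. OOP to date $3,579.85.
Claim 2 ($4,260): 15% coinsurance on $4,260 = $639. Adding that to $3,579.85 gives $4,218.85, past the $4,050 cap; owner pays only $4,050 − $3,579.85 = $470.15.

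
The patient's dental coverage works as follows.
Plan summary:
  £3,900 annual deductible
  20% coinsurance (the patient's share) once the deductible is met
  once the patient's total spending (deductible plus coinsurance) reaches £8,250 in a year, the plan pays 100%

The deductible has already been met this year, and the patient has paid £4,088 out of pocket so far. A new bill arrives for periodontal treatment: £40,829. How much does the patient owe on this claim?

With the deductible met, the entire £40,829 is subject to coinsurance.
20% of £40,829 = £8,165.80 falls to the patient.
That would bring total out-of-pocket to £12,253.80, past the £8,250 cap. The patient is capped at £8,250 − £4,088 = £4,162 on this claim.

£4,162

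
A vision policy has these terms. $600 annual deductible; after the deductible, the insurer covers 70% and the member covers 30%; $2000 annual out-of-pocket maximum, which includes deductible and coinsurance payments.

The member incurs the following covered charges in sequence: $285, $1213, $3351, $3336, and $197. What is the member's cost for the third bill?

$1005.30

Claim 1 ($285): entire amount goes to the deductible. Member owes $285 (running OOP $285).
Claim 2 ($1213): deductible takes $315, $898 remains; member's 30% is $269.40. Member pays $584.40; OOP now $869.40.
Claim 3 ($3351): deductible already satisfied, so member's share is 30% × $3351 = $1005.30. Cost to member: $1005.30. OOP to date $1874.70.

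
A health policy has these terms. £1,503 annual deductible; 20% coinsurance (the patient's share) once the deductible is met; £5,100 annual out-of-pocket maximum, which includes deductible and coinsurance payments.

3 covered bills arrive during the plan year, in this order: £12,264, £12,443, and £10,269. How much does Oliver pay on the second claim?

Claim 1 (£12,264): £1,503 to deductible, leaving £10,761; patient's 20% is £2,152.20. Patient owes £3,655.20 (running OOP £3,655.20).
Claim 2 (£12,443): 20% coinsurance on £12,443 = £2,488.60. That would push OOP to £6,143.80, over the £5,100 cap, so patient pays £5,100 − £3,655.20 = £1,444.80.

£1,444.80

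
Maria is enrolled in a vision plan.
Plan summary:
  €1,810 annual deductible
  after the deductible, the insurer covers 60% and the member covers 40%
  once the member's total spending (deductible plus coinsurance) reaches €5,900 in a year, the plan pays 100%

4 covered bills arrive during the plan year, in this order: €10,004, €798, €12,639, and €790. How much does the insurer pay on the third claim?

€12,145.80

Claim 1 — €10,004: €1,810 finishes the deductible; €8,194 goes to coinsurance; 40% of €8,194 = €3,277.60. Cost to member: €5,087.60. OOP to date €5,087.60. Insurer: €10,004 − €5,087.60 = €4,916.40.
Claim 2 — €798: 40% coinsurance on €798 = €319.20. Member pays €319.20; OOP now €5,406.80. Insurer: €798 − €319.20 = €478.80.
Claim 3 — €12,639: deductible met; 40% of €12,639 = €5,055.60. That would push OOP to €10,462.40, over the €5,900 cap, so member pays €5,900 − €5,406.80 = €493.20. Plan pays €12,639 − €493.20 = €12,145.80.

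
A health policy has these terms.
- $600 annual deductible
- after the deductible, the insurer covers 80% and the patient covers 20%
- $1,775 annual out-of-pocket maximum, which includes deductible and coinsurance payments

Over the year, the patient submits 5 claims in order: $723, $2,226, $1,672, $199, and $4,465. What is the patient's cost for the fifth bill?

$331

Bill 1, $723: deductible takes $600, $123 remains; 20% of $123 = $24.60. Cost to patient: $624.60. OOP to date $624.60.
Bill 2, $2,226: deductible already satisfied, so patient's share is 20% × $2,226 = $445.20. Patient owes $445.20 (running OOP $1,069.80).
Bill 3, $1,672: 20% coinsurance on $1,672 = $334.40. Patient owes $334.40 (running OOP $1,404.20).
Bill 4, $199: 20% coinsurance on $199 = $39.80. Patient pays $39.80; OOP now $1,444.
Bill 5, $4,465: 20% coinsurance on $4,465 = $893. Adding that to $1,444 gives $2,337, past the $1,775 cap; patient pays only $1,775 − $1,444 = $331.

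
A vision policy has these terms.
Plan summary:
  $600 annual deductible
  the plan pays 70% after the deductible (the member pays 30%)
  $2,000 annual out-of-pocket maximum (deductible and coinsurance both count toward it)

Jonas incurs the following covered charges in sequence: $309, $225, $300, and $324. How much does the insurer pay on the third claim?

Bill 1, $309: entire amount goes to the deductible. Member owes $309 (running OOP $309). Insurer: $309 − $309 = $0.
Bill 2, $225: fully absorbed by the deductible. Cost to member: $225. OOP to date $534. Insurer: $225 − $225 = $0.
Bill 3, $300: deductible takes $66, $234 remains; 30% of $234 = $70.20. Member pays $136.20; OOP now $670.20. Insurer: $300 − $136.20 = $163.80.

$163.80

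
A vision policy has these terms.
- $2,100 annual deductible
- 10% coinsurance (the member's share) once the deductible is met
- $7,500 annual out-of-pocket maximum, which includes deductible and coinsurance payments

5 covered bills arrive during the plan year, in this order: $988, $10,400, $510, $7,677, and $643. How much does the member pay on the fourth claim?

$767.70

Claim 1 ($988): entire amount goes to the deductible. Member pays $988; OOP now $988.
Claim 2 ($10,400): $1,112 to deductible, leaving $9,288; member's 10% is $928.80. Member owes $2,040.80 (running OOP $3,028.80).
Claim 3 ($510): deductible already satisfied, so member's share is 10% × $510 = $51. Member pays $51; OOP now $3,079.80.
Claim 4 ($7,677): deductible met; 10% of $7,677 = $767.70. Cost to member: $767.70. OOP to date $3,847.50.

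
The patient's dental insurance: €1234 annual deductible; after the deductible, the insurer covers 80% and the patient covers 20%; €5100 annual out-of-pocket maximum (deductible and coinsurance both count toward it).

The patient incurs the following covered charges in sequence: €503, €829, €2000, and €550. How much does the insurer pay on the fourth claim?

Claim 1 (€503): all of it applies to the deductible. Cost to patient: €503. OOP to date €503. Plan pays €503 − €503 = €0.
Claim 2 (€829): €731 finishes the deductible; €98 goes to coinsurance; patient's 20% is €19.60. Patient pays €750.60; OOP now €1253.60. Insurer: €829 − €750.60 = €78.40.
Claim 3 (€2000): 20% coinsurance on €2000 = €400. Patient owes €400 (running OOP €1653.60). Insurer: €2000 − €400 = €1600.
Claim 4 (€550): 20% coinsurance on €550 = €110. Cost to patient: €110. OOP to date €1763.60. Plan pays €550 − €110 = €440.

€440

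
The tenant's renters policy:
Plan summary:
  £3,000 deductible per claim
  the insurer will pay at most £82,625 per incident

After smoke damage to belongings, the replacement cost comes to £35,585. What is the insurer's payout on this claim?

Less the £3,000 deductible: £35,585 − £3,000 = £32,585.
£32,585 is within the £82,625 limit, so the insurer pays £32,585.

£32,585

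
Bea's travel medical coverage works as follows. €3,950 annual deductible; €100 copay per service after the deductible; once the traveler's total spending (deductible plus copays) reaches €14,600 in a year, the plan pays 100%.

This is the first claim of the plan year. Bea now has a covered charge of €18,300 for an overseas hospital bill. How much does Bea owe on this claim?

€4,050

Nothing has been paid toward the €3,950 deductible, so the first €3,950 of this charge is applied there.
After the €3,950 deductible portion, €18,300 − €3,950 = €14,350 is subject to the copay.
Copay on this service: €100.
Traveler responsibility before any cap: €3,950 + €100 = €4,050.
Total out-of-pocket so far would be €0 + €4,050 = €4,050, below the €14,600 cap — no reduction.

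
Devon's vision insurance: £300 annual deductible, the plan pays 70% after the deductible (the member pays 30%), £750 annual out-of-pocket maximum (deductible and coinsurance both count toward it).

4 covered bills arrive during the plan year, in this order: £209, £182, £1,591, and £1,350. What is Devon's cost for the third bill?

Claim 1 (£209): entire amount goes to the deductible. Cost to member: £209. OOP to date £209.
Claim 2 (£182): £91 to deductible, leaving £91; coinsurance £91 × 30% = £27.30. Member owes £118.30 (running OOP £327.30).
Claim 3 (£1,591): 30% coinsurance on £1,591 = £477.30. Adding that to £327.30 gives £804.60, past the £750 cap; member pays only £750 − £327.30 = £422.70.

£422.70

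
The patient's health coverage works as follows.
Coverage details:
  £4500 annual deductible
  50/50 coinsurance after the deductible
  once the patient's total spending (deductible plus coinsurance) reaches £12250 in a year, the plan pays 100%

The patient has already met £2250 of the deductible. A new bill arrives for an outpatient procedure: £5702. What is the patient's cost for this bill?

£3976

Remaining deductible: £4500 − £2250 = £2250.
The remaining £3452 (= £5702 − £2250) moves to coinsurance.
Patient's 50% share of £3452 is £1726.
Patient responsibility before any cap: £2250 + £1726 = £3976.
Total out-of-pocket so far would be £2250 + £3976 = £6226, below the £12250 cap — no reduction.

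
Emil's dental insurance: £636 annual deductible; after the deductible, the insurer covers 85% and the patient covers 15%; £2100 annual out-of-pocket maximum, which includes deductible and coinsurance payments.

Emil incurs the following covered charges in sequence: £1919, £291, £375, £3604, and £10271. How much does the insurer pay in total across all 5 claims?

#1 (£1919): £636 finishes the deductible; £1283 goes to coinsurance; patient's 15% is £192.45. Patient owes £828.45 (running OOP £828.45). Plan pays £1919 − £828.45 = £1090.55.
#2 (£291): deductible met; 15% of £291 = £43.65. Patient pays £43.65; OOP now £872.10. Plan pays £291 − £43.65 = £247.35.
#3 (£375): deductible met; 15% of £375 = £56.25. Cost to patient: £56.25. OOP to date £928.35. Plan pays £375 − £56.25 = £318.75.
#4 (£3604): 15% coinsurance on £3604 = £540.60. Cost to patient: £540.60. OOP to date £1468.95. Insurer: £3604 − £540.60 = £3063.40.
#5 (£10271): deductible already satisfied, so patient's share is 15% × £10271 = £1540.65. OOP would hit £3009.60 > £2100, so the cap limits the patient to £2100 − £1468.95 = £631.05. Plan pays £10271 − £631.05 = £9639.95.
Insurer total: £1090.55 + £247.35 + £318.75 + £3063.40 + £9639.95 = £14360.

£14360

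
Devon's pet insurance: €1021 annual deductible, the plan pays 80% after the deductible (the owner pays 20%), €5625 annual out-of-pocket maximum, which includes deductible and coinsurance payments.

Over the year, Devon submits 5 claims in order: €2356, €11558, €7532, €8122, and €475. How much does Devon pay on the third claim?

€1506.40

Bill 1, €2356: deductible takes €1021, €1335 remains; coinsurance €1335 × 20% = €267. Owner owes €1288 (running OOP €1288).
Bill 2, €11558: deductible met; 20% of €11558 = €2311.60. Cost to owner: €2311.60. OOP to date €3599.60.
Bill 3, €7532: deductible already satisfied, so owner's share is 20% × €7532 = €1506.40. Owner owes €1506.40 (running OOP €5106).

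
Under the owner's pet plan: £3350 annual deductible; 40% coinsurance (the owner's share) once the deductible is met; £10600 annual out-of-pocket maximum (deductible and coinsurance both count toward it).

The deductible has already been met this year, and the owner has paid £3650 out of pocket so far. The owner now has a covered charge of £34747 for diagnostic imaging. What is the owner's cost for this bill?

£6950

The deductible is already satisfied, so the full bill goes to coinsurance.
40% of £34747 = £13898.80 falls to the owner.
Year-to-date out-of-pocket would reach £3650 + £13898.80 = £17548.80, above the £10600 maximum, so the owner pays only £10600 − £3650 = £6950.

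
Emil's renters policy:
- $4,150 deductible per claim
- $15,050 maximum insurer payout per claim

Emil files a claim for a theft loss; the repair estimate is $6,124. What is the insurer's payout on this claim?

After the deductible, $6,124 − $4,150 = $1,974 remains.
That's under the $15,050 cap, so the insurer reimburses the full $1,974.

$1,974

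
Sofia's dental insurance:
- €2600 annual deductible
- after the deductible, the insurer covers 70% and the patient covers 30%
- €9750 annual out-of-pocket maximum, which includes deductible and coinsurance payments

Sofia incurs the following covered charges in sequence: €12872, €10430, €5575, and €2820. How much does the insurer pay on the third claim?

Claim 1 (€12872): €2600 finishes the deductible; €10272 goes to coinsurance; coinsurance €10272 × 30% = €3081.60. Cost to patient: €5681.60. OOP to date €5681.60. Insurer: €12872 − €5681.60 = €7190.40.
Claim 2 (€10430): 30% coinsurance on €10430 = €3129. Cost to patient: €3129. OOP to date €8810.60. Insurer: €10430 − €3129 = €7301.
Claim 3 (€5575): 30% coinsurance on €5575 = €1672.50. That would push OOP to €10483.10, over the €9750 cap, so patient pays €9750 − €8810.60 = €939.40. Plan pays €5575 − €939.40 = €4635.60.

€4635.60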